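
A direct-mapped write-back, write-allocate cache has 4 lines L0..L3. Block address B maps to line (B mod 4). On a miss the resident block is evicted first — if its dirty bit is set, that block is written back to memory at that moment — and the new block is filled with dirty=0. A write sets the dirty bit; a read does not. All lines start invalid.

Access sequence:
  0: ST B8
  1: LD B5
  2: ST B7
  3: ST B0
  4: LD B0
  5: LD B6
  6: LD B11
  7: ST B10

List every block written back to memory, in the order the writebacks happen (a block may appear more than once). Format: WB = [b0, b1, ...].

  0 | W B8 → L0 miss [D]
  1 | R B5 → L1 miss [-]
  2 | W B7 → L3 miss [D]
  3 | W B0 → L0 miss wb→B8 [D]
  4 | R B0 → L0 hit [D]
  5 | R B6 → L2 miss [-]
  6 | R B11 → L3 miss wb→B7 [-]
  7 | W B10 → L2 miss [D]

WB = [8, 7]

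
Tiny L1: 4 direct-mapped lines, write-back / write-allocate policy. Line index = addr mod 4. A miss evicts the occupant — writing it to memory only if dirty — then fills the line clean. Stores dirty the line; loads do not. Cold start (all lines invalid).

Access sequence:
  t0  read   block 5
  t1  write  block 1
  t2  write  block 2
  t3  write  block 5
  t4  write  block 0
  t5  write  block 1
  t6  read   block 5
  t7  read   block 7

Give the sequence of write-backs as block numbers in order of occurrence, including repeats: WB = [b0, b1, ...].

0: R B5 → L1 miss [-]
1: W B1 → L1 miss [D]
2: W B2 → L2 miss [D]
3: W B5 → L1 miss wb→B1 [D]
4: W B0 → L0 miss [D]
5: W B1 → L1 miss wb→B5 [D]
6: R B5 → L1 miss wb→B1 [-]
7: R B7 → L3 miss [-]

WB = [1, 5, 1]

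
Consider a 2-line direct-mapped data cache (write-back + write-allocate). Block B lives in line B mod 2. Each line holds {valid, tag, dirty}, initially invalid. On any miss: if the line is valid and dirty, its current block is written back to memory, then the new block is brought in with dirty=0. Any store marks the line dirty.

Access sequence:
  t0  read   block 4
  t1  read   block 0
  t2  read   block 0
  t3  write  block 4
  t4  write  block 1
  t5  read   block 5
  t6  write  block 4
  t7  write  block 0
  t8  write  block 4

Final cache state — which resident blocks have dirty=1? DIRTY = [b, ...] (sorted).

0: R B4 -> L0 miss  d=-]
1: R B0 -> L0 miss  d=-]
2: R B0 -> L0 hit  d=-]
3: W B4 -> L0 miss  d=D]
4: W B1 -> L1 miss  d=D]
5: R B5 -> L1 miss wb->B1  d=-]
6: W B4 -> L0 hit  d=D]
7: W B0 -> L0 miss wb->B4  d=D]
8: W B4 -> L0 miss wb->B0  d=D]

DIRTY = [4]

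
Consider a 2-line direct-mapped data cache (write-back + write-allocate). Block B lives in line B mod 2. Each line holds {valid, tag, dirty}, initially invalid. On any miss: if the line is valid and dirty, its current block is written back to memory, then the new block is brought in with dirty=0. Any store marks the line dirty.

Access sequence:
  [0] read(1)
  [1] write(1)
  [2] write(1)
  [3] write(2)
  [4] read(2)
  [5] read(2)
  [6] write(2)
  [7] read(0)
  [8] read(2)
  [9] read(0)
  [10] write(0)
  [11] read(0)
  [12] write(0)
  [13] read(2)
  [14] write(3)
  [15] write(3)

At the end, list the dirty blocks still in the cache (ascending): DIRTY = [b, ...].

0: R B1 → L1 miss [-]
1: W B1 → L1 hit [D]
2: W B1 → L1 hit [D]
3: W B2 → L0 miss [D]
4: R B2 → L0 hit [D]
5: R B2 → L0 hit [D]
6: W B2 → L0 hit [D]
7: R B0 → L0 miss wb→B2 [-]
8: R B2 → L0 miss [-]
9: R B0 → L0 miss [-]
10: W B0 → L0 hit [D]
11: R B0 → L0 hit [D]
12: W B0 → L0 hit [D]
13: R B2 → L0 miss wb→B0 [-]
14: W B3 → L1 miss wb→B1 [D]
15: W B3 → L1 hit [D]

DIRTY = [3]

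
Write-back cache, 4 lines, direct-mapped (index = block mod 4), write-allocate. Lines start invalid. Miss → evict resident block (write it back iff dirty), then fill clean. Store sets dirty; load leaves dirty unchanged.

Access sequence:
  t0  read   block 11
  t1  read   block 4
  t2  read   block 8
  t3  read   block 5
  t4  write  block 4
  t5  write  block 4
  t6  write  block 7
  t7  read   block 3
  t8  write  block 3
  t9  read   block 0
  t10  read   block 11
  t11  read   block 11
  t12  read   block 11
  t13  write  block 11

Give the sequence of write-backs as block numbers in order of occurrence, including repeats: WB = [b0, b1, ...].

0: R B11 → L3 miss [-]
1: R B4 → L0 miss [-]
2: R B8 → L0 miss [-]
3: R B5 → L1 miss [-]
4: W B4 → L0 miss [D]
5: W B4 → L0 hit [D]
6: W B7 → L3 miss [D]
7: R B3 → L3 miss wb→B7 [-]
8: W B3 → L3 hit [D]
9: R B0 → L0 miss wb→B4 [-]
10: R B11 → L3 miss wb→B3 [-]
11: R B11 → L3 hit [-]
12: R B11 → L3 hit [-]
13: W B11 → L3 hit [D]

WB = [7, 4, 3]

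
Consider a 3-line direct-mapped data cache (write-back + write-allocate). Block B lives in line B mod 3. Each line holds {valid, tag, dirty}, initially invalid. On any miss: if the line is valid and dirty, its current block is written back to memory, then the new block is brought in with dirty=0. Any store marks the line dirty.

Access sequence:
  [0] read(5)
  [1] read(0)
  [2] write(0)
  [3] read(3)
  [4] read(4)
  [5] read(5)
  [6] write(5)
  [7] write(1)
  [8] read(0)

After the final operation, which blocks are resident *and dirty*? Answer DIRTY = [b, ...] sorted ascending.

DIRTY = [1, 5]

  0 | R B5 → L2 miss [-]
  1 | R B0 → L0 miss [-]
  2 | W B0 → L0 hit [D]
  3 | R B3 → L0 miss wb→B0 [-]
  4 | R B4 → L1 miss [-]
  5 | R B5 → L2 hit [-]
  6 | W B5 → L2 hit [D]
  7 | W B1 → L1 miss [D]
  8 | R B0 → L0 miss [-]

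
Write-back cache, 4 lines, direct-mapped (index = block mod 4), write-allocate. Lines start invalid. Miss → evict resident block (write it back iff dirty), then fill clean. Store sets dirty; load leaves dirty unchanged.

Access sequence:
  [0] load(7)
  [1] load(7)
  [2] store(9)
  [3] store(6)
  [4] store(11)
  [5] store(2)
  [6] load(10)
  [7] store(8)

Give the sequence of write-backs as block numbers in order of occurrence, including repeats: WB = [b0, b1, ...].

WB = [6, 2]

0: R B7 → L3 miss [-]
1: R B7 → L3 hit [-]
2: W B9 → L1 miss [D]
3: W B6 → L2 miss [D]
4: W B11 → L3 miss [D]
5: W B2 → L2 miss wb→B6 [D]
6: R B10 → L2 miss wb→B2 [-]
7: W B8 → L0 miss [D]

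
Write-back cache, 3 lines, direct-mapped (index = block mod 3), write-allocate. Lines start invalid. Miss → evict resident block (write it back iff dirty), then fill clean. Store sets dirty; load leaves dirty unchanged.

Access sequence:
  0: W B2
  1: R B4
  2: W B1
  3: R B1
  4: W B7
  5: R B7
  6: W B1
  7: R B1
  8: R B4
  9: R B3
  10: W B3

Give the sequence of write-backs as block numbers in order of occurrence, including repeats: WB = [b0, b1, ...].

WB = [1, 7, 1]

0: W B2 -> L2 miss  d=D]
1: R B4 -> L1 miss  d=-]
2: W B1 -> L1 miss  d=D]
3: R B1 -> L1 hit  d=D]
4: W B7 -> L1 miss wb->B1  d=D]
5: R B7 -> L1 hit  d=D]
6: W B1 -> L1 miss wb->B7  d=D]
7: R B1 -> L1 hit  d=D]
8: R B4 -> L1 miss wb->B1  d=-]
9: R B3 -> L0 miss  d=-]
10: W B3 -> L0 hit  d=D]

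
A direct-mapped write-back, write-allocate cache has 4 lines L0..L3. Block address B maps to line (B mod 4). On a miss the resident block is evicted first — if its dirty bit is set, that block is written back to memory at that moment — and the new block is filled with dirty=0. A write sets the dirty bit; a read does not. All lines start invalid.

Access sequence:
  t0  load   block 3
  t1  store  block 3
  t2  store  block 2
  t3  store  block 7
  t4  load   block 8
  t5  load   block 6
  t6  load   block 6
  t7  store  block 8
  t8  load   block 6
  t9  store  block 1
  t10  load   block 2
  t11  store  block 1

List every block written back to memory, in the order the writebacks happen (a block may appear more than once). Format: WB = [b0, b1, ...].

WB = [3, 2]

  0 | R B3 → L3 miss [-]
  1 | W B3 → L3 hit [D]
  2 | W B2 → L2 miss [D]
  3 | W B7 → L3 miss wb→B3 [D]
  4 | R B8 → L0 miss [-]
  5 | R B6 → L2 miss wb→B2 [-]
  6 | R B6 → L2 hit [-]
  7 | W B8 → L0 hit [D]
  8 | R B6 → L2 hit [-]
  9 | W B1 → L1 miss [D]
  10 | R B2 → L2 miss [-]
  11 | W B1 → L1 hit [D]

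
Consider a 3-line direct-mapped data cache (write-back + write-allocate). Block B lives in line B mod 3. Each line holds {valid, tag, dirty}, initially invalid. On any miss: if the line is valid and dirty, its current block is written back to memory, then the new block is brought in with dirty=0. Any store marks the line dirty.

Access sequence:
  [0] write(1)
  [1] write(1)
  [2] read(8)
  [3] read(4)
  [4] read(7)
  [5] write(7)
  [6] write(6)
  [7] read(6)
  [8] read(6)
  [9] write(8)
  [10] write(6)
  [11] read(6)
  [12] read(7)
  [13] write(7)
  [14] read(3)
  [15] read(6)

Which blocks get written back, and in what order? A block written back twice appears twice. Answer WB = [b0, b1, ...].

  0 | W B1 → L1 miss [D]
  1 | W B1 → L1 hit [D]
  2 | R B8 → L2 miss [-]
  3 | R B4 → L1 miss wb→B1 [-]
  4 | R B7 → L1 miss [-]
  5 | W B7 → L1 hit [D]
  6 | W B6 → L0 miss [D]
  7 | R B6 → L0 hit [D]
  8 | R B6 → L0 hit [D]
  9 | W B8 → L2 hit [D]
  10 | W B6 → L0 hit [D]
  11 | R B6 → L0 hit [D]
  12 | R B7 → L1 hit [D]
  13 | W B7 → L1 hit [D]
  14 | R B3 → L0 miss wb→B6 [-]
  15 | R B6 → L0 miss [-]

WB = [1, 6]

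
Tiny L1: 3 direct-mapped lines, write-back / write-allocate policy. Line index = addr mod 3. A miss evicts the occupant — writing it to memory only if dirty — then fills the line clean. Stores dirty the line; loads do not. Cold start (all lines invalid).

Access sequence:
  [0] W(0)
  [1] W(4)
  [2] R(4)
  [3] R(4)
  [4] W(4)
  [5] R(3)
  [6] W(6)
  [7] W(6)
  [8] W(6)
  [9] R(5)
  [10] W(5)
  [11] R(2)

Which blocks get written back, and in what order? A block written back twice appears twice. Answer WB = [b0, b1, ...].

0: W B0 -> L0 miss  d=D]
1: W B4 -> L1 miss  d=D]
2: R B4 -> L1 hit  d=D]
3: R B4 -> L1 hit  d=D]
4: W B4 -> L1 hit  d=D]
5: R B3 -> L0 miss wb->B0  d=-]
6: W B6 -> L0 miss  d=D]
7: W B6 -> L0 hit  d=D]
8: W B6 -> L0 hit  d=D]
9: R B5 -> L2 miss  d=-]
10: W B5 -> L2 hit  d=D]
11: R B2 -> L2 miss wb->B5  d=-]

WB = [0, 5]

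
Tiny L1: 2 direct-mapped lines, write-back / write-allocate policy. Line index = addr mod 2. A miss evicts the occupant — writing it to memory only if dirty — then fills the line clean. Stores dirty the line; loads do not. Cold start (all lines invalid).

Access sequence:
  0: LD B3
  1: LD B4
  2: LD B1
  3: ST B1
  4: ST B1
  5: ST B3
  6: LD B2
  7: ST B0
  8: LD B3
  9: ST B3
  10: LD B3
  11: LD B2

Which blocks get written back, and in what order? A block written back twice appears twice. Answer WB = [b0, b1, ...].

WB = [1, 0]

0: R B3 → L1 miss [-]
1: R B4 → L0 miss [-]
2: R B1 → L1 miss [-]
3: W B1 → L1 hit [D]
4: W B1 → L1 hit [D]
5: W B3 → L1 miss wb→B1 [D]
6: R B2 → L0 miss [-]
7: W B0 → L0 miss [D]
8: R B3 → L1 hit [D]
9: W B3 → L1 hit [D]
10: R B3 → L1 hit [D]
11: R B2 → L0 miss wb→B0 [-]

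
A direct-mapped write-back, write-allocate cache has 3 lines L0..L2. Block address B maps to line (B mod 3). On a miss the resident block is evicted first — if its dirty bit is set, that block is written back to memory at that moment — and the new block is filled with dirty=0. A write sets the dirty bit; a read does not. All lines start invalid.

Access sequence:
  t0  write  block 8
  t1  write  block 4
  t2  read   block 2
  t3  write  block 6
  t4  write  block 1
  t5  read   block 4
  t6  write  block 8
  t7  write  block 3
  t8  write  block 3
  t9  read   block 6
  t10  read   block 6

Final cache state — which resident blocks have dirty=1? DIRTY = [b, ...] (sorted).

0: W B8 -> L2 miss  d=D]
1: W B4 -> L1 miss  d=D]
2: R B2 -> L2 miss wb->B8  d=-]
3: W B6 -> L0 miss  d=D]
4: W B1 -> L1 miss wb->B4  d=D]
5: R B4 -> L1 miss wb->B1  d=-]
6: W B8 -> L2 miss  d=D]
7: W B3 -> L0 miss wb->B6  d=D]
8: W B3 -> L0 hit  d=D]
9: R B6 -> L0 miss wb->B3  d=-]
10: R B6 -> L0 hit  d=-]

DIRTY = [8]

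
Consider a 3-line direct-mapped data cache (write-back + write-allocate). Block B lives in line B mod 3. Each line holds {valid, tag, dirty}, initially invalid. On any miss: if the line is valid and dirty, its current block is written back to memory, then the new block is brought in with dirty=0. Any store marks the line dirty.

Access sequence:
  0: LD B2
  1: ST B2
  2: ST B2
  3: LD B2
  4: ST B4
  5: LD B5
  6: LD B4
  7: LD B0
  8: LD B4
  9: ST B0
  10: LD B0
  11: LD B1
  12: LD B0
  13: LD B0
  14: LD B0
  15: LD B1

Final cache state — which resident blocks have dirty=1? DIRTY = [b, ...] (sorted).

DIRTY = [0]

0: R B2 → L2 miss [-]
1: W B2 → L2 hit [D]
2: W B2 → L2 hit [D]
3: R B2 → L2 hit [D]
4: W B4 → L1 miss [D]
5: R B5 → L2 miss wb→B2 [-]
6: R B4 → L1 hit [D]
7: R B0 → L0 miss [-]
8: R B4 → L1 hit [D]
9: W B0 → L0 hit [D]
10: R B0 → L0 hit [D]
11: R B1 → L1 miss wb→B4 [-]
12: R B0 → L0 hit [D]
13: R B0 → L0 hit [D]
14: R B0 → L0 hit [D]
15: R B1 → L1 hit [-]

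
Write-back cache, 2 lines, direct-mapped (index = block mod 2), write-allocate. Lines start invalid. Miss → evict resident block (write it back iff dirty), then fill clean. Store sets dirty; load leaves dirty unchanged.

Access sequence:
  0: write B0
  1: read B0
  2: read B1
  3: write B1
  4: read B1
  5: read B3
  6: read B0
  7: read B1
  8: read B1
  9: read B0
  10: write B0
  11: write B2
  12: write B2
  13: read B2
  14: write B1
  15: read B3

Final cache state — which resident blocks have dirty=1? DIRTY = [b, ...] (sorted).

DIRTY = [2]

  0 | W B0 → L0 miss [D]
  1 | R B0 → L0 hit [D]
  2 | R B1 → L1 miss [-]
  3 | W B1 → L1 hit [D]
  4 | R B1 → L1 hit [D]
  5 | R B3 → L1 miss wb→B1 [-]
  6 | R B0 → L0 hit [D]
  7 | R B1 → L1 miss [-]
  8 | R B1 → L1 hit [-]
  9 | R B0 → L0 hit [D]
  10 | W B0 → L0 hit [D]
  11 | W B2 → L0 miss wb→B0 [D]
  12 | W B2 → L0 hit [D]
  13 | R B2 → L0 hit [D]
  14 | W B1 → L1 hit [D]
  15 | R B3 → L1 miss wb→B1 [-]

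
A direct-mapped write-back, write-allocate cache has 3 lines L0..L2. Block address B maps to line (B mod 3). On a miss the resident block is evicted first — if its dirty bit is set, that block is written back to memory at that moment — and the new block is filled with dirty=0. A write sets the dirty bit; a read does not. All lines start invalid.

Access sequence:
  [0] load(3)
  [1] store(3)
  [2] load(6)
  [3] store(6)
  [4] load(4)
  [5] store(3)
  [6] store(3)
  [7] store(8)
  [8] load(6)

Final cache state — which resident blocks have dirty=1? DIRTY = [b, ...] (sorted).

DIRTY = [8]

  0 | R B3 → L0 miss [-]
  1 | W B3 → L0 hit [D]
  2 | R B6 → L0 miss wb→B3 [-]
  3 | W B6 → L0 hit [D]
  4 | R B4 → L1 miss [-]
  5 | W B3 → L0 miss wb→B6 [D]
  6 | W B3 → L0 hit [D]
  7 | W B8 → L2 miss [D]
  8 | R B6 → L0 miss wb→B3 [-]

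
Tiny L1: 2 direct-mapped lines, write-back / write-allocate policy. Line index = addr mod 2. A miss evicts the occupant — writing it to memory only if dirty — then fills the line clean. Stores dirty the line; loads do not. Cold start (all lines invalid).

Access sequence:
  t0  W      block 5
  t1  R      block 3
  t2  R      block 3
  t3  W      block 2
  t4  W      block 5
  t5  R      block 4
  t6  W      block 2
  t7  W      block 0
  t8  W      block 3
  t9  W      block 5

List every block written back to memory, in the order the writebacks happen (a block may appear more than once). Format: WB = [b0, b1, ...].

WB = [5, 2, 2, 5, 3]

  0 | W B5 → L1 miss [D]
  1 | R B3 → L1 miss wb→B5 [-]
  2 | R B3 → L1 hit [-]
  3 | W B2 → L0 miss [D]
  4 | W B5 → L1 miss [D]
  5 | R B4 → L0 miss wb→B2 [-]
  6 | W B2 → L0 miss [D]
  7 | W B0 → L0 miss wb→B2 [D]
  8 | W B3 → L1 miss wb→B5 [D]
  9 | W B5 → L1 miss wb→B3 [D]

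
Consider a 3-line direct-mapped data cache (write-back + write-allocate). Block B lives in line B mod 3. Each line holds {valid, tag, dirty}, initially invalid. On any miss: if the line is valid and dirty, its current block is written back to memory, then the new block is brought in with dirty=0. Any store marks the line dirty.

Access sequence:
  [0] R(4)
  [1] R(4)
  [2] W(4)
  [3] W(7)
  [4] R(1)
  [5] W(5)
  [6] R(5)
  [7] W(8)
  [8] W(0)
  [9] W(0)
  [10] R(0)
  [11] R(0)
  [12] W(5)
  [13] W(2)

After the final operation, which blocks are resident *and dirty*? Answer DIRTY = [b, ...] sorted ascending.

DIRTY = [0, 2]

  0 | R B4 → L1 miss [-]
  1 | R B4 → L1 hit [-]
  2 | W B4 → L1 hit [D]
  3 | W B7 → L1 miss wb→B4 [D]
  4 | R B1 → L1 miss wb→B7 [-]
  5 | W B5 → L2 miss [D]
  6 | R B5 → L2 hit [D]
  7 | W B8 → L2 miss wb→B5 [D]
  8 | W B0 → L0 miss [D]
  9 | W B0 → L0 hit [D]
  10 | R B0 → L0 hit [D]
  11 | R B0 → L0 hit [D]
  12 | W B5 → L2 miss wb→B8 [D]
  13 | W B2 → L2 miss wb→B5 [D]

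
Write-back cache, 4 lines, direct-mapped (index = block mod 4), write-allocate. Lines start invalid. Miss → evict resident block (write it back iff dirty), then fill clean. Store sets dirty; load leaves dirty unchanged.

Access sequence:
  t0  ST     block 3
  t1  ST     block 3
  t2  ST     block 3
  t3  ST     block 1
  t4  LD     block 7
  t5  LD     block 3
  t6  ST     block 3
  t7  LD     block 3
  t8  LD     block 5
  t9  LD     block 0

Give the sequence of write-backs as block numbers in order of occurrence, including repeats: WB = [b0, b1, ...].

WB = [3, 1]

  0 | W B3 → L3 miss [D]
  1 | W B3 → L3 hit [D]
  2 | W B3 → L3 hit [D]
  3 | W B1 → L1 miss [D]
  4 | R B7 → L3 miss wb→B3 [-]
  5 | R B3 → L3 miss [-]
  6 | W B3 → L3 hit [D]
  7 | R B3 → L3 hit [D]
  8 | R B5 → L1 miss wb→B1 [-]
  9 | R B0 → L0 miss [-]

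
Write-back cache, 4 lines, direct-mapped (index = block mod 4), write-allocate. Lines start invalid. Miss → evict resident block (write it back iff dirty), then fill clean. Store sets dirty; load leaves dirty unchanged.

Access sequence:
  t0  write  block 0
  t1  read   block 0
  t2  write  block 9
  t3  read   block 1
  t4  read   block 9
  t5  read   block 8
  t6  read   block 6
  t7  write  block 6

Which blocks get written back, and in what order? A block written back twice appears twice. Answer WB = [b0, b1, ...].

0: W B0 -> L0 miss  d=D]
1: R B0 -> L0 hit  d=D]
2: W B9 -> L1 miss  d=D]
3: R B1 -> L1 miss wb->B9  d=-]
4: R B9 -> L1 miss  d=-]
5: R B8 -> L0 miss wb->B0  d=-]
6: R B6 -> L2 miss  d=-]
7: W B6 -> L2 hit  d=D]

WB = [9, 0]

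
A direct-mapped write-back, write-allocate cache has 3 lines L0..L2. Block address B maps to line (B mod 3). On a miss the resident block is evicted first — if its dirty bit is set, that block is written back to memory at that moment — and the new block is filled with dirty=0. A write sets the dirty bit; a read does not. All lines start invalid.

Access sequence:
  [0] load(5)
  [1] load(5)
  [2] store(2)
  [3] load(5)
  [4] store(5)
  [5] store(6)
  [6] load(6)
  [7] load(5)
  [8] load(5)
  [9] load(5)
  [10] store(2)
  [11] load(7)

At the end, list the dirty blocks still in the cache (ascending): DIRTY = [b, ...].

0: R B5 -> L2 miss  d=-]
1: R B5 -> L2 hit  d=-]
2: W B2 -> L2 miss  d=D]
3: R B5 -> L2 miss wb->B2  d=-]
4: W B5 -> L2 hit  d=D]
5: W B6 -> L0 miss  d=D]
6: R B6 -> L0 hit  d=D]
7: R B5 -> L2 hit  d=D]
8: R B5 -> L2 hit  d=D]
9: R B5 -> L2 hit  d=D]
10: W B2 -> L2 miss wb->B5  d=D]
11: R B7 -> L1 miss  d=-]

DIRTY = [2, 6]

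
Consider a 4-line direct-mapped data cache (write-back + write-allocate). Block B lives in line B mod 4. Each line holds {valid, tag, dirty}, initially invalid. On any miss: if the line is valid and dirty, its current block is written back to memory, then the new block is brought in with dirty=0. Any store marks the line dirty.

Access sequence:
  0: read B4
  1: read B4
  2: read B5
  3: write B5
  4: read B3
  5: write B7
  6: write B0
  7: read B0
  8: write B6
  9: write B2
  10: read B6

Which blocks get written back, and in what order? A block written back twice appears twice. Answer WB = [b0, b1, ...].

WB = [6, 2]

0: R B4 -> L0 miss  d=-]
1: R B4 -> L0 hit  d=-]
2: R B5 -> L1 miss  d=-]
3: W B5 -> L1 hit  d=D]
4: R B3 -> L3 miss  d=-]
5: W B7 -> L3 miss  d=D]
6: W B0 -> L0 miss  d=D]
7: R B0 -> L0 hit  d=D]
8: W B6 -> L2 miss  d=D]
9: W B2 -> L2 miss wb->B6  d=D]
10: R B6 -> L2 miss wb->B2  d=-]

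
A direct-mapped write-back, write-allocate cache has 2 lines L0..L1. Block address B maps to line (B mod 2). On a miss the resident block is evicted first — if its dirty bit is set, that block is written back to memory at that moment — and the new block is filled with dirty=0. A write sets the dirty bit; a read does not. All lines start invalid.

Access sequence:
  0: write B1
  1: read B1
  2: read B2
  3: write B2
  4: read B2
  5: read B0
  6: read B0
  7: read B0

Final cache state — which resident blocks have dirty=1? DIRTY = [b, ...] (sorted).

  0 | W B1 → L1 miss [D]
  1 | R B1 → L1 hit [D]
  2 | R B2 → L0 miss [-]
  3 | W B2 → L0 hit [D]
  4 | R B2 → L0 hit [D]
  5 | R B0 → L0 miss wb→B2 [-]
  6 | R B0 → L0 hit [-]
  7 | R B0 → L0 hit [-]

DIRTY = [1]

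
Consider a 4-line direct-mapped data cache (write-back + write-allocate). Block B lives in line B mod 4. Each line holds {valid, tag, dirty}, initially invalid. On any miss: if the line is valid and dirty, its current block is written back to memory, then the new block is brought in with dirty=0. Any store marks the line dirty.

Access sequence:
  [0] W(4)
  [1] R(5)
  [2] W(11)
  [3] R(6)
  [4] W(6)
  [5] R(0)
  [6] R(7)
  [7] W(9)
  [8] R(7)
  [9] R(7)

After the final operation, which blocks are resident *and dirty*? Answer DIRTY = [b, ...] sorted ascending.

0: W B4 → L0 miss [D]
1: R B5 → L1 miss [-]
2: W B11 → L3 miss [D]
3: R B6 → L2 miss [-]
4: W B6 → L2 hit [D]
5: R B0 → L0 miss wb→B4 [-]
6: R B7 → L3 miss wb→B11 [-]
7: W B9 → L1 miss [D]
8: R B7 → L3 hit [-]
9: R B7 → L3 hit [-]

DIRTY = [6, 9]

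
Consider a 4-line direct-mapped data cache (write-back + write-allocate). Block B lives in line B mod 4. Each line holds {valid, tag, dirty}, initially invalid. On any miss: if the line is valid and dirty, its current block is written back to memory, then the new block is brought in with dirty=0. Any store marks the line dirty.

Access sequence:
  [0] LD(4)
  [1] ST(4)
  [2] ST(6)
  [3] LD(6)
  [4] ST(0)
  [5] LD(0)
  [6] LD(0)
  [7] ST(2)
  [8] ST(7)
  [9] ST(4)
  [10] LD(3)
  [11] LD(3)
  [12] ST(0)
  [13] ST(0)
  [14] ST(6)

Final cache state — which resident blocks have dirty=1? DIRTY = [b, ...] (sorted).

DIRTY = [0, 6]

0: R B4 -> L0 miss  d=-]
1: W B4 -> L0 hit  d=D]
2: W B6 -> L2 miss  d=D]
3: R B6 -> L2 hit  d=D]
4: W B0 -> L0 miss wb->B4  d=D]
5: R B0 -> L0 hit  d=D]
6: R B0 -> L0 hit  d=D]
7: W B2 -> L2 miss wb->B6  d=D]
8: W B7 -> L3 miss  d=D]
9: W B4 -> L0 miss wb->B0  d=D]
10: R B3 -> L3 miss wb->B7  d=-]
11: R B3 -> L3 hit  d=-]
12: W B0 -> L0 miss wb->B4  d=D]
13: W B0 -> L0 hit  d=D]
14: W B6 -> L2 miss wb->B2  d=D]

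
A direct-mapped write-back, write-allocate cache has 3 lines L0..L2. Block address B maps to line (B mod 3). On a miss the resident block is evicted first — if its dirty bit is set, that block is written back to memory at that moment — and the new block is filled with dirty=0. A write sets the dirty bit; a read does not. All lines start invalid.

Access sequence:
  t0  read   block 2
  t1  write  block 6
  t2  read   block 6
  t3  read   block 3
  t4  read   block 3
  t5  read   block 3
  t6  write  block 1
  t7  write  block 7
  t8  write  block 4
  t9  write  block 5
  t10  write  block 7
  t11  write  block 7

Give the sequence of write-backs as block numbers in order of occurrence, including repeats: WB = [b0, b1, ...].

WB = [6, 1, 7, 4]

  0 | R B2 → L2 miss [-]
  1 | W B6 → L0 miss [D]
  2 | R B6 → L0 hit [D]
  3 | R B3 → L0 miss wb→B6 [-]
  4 | R B3 → L0 hit [-]
  5 | R B3 → L0 hit [-]
  6 | W B1 → L1 miss [D]
  7 | W B7 → L1 miss wb→B1 [D]
  8 | W B4 → L1 miss wb→B7 [D]
  9 | W B5 → L2 miss [D]
  10 | W B7 → L1 miss wb→B4 [D]
  11 | W B7 → L1 hit [D]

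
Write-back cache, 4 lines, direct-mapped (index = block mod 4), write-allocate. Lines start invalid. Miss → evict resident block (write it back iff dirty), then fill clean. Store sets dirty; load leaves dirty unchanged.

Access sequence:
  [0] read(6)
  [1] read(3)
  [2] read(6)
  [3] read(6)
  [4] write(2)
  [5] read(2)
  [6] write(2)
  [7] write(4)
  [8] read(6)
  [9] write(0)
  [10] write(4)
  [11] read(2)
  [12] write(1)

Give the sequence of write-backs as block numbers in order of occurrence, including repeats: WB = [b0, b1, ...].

WB = [2, 4, 0]

0: R B6 -> L2 miss  d=-]
1: R B3 -> L3 miss  d=-]
2: R B6 -> L2 hit  d=-]
3: R B6 -> L2 hit  d=-]
4: W B2 -> L2 miss  d=D]
5: R B2 -> L2 hit  d=D]
6: W B2 -> L2 hit  d=D]
7: W B4 -> L0 miss  d=D]
8: R B6 -> L2 miss wb->B2  d=-]
9: W B0 -> L0 miss wb->B4  d=D]
10: W B4 -> L0 miss wb->B0  d=D]
11: R B2 -> L2 miss  d=-]
12: W B1 -> L1 miss  d=D]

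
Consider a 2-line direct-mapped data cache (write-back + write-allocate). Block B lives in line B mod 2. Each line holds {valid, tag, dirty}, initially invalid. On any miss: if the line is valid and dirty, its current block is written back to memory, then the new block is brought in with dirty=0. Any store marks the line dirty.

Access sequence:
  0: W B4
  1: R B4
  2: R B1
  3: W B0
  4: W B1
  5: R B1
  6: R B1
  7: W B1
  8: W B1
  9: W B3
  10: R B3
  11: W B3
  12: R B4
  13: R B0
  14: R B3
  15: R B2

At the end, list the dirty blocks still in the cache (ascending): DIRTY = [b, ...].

DIRTY = [3]

0: W B4 → L0 miss [D]
1: R B4 → L0 hit [D]
2: R B1 → L1 miss [-]
3: W B0 → L0 miss wb→B4 [D]
4: W B1 → L1 hit [D]
5: R B1 → L1 hit [D]
6: R B1 → L1 hit [D]
7: W B1 → L1 hit [D]
8: W B1 → L1 hit [D]
9: W B3 → L1 miss wb→B1 [D]
10: R B3 → L1 hit [D]
11: W B3 → L1 hit [D]
12: R B4 → L0 miss wb→B0 [-]
13: R B0 → L0 miss [-]
14: R B3 → L1 hit [D]
15: R B2 → L0 miss [-]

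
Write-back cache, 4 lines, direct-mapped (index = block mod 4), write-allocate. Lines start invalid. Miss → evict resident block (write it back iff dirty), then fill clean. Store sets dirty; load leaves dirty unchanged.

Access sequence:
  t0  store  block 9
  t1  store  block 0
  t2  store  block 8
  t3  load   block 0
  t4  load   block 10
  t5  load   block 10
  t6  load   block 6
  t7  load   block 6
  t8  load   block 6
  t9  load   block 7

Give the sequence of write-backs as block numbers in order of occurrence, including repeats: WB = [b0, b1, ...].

0: W B9 → L1 miss [D]
1: W B0 → L0 miss [D]
2: W B8 → L0 miss wb→B0 [D]
3: R B0 → L0 miss wb→B8 [-]
4: R B10 → L2 miss [-]
5: R B10 → L2 hit [-]
6: R B6 → L2 miss [-]
7: R B6 → L2 hit [-]
8: R B6 → L2 hit [-]
9: R B7 → L3 miss [-]

WB = [0, 8]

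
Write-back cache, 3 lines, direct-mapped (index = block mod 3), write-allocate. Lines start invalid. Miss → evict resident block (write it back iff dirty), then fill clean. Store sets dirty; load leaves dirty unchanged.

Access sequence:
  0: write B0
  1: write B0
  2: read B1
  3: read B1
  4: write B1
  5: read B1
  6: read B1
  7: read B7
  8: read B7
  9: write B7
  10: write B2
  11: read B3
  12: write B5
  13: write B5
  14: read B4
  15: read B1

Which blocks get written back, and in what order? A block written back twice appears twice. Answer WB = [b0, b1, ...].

WB = [1, 0, 2, 7]

0: W B0 -> L0 miss  d=D]
1: W B0 -> L0 hit  d=D]
2: R B1 -> L1 miss  d=-]
3: R B1 -> L1 hit  d=-]
4: W B1 -> L1 hit  d=D]
5: R B1 -> L1 hit  d=D]
6: R B1 -> L1 hit  d=D]
7: R B7 -> L1 miss wb->B1  d=-]
8: R B7 -> L1 hit  d=-]
9: W B7 -> L1 hit  d=D]
10: W B2 -> L2 miss  d=D]
11: R B3 -> L0 miss wb->B0  d=-]
12: W B5 -> L2 miss wb->B2  d=D]
13: W B5 -> L2 hit  d=D]
14: R B4 -> L1 miss wb->B7  d=-]
15: R B1 -> L1 miss  d=-]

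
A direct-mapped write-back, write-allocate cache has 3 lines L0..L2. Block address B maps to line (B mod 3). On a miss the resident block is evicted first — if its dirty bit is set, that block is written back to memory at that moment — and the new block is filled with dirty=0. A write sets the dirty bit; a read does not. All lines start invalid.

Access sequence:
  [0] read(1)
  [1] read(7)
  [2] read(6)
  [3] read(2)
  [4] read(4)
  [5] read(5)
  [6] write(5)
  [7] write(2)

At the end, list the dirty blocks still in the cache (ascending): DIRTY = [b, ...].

DIRTY = [2]

  0 | R B1 → L1 miss [-]
  1 | R B7 → L1 miss [-]
  2 | R B6 → L0 miss [-]
  3 | R B2 → L2 miss [-]
  4 | R B4 → L1 miss [-]
  5 | R B5 → L2 miss [-]
  6 | W B5 → L2 hit [D]
  7 | W B2 → L2 miss wb→B5 [D]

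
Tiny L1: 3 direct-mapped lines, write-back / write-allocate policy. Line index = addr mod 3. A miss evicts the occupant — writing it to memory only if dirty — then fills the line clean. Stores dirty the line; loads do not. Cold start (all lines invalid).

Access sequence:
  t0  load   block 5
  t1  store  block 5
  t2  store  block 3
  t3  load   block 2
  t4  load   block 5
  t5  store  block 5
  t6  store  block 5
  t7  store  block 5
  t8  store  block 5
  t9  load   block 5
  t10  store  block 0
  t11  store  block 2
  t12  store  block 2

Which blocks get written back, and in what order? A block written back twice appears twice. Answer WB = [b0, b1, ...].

WB = [5, 3, 5]

0: R B5 -> L2 miss  d=-]
1: W B5 -> L2 hit  d=D]
2: W B3 -> L0 miss  d=D]
3: R B2 -> L2 miss wb->B5  d=-]
4: R B5 -> L2 miss  d=-]
5: W B5 -> L2 hit  d=D]
6: W B5 -> L2 hit  d=D]
7: W B5 -> L2 hit  d=D]
8: W B5 -> L2 hit  d=D]
9: R B5 -> L2 hit  d=D]
10: W B0 -> L0 miss wb->B3  d=D]
11: W B2 -> L2 miss wb->B5  d=D]
12: W B2 -> L2 hit  d=D]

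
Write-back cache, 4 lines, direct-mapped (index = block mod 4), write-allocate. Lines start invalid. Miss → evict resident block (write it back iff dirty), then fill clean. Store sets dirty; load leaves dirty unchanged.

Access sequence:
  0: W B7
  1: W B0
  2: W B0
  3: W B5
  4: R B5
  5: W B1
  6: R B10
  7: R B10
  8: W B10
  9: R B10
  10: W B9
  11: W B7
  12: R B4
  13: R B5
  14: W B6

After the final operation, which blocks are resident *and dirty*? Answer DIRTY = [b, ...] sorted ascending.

  0 | W B7 → L3 miss [D]
  1 | W B0 → L0 miss [D]
  2 | W B0 → L0 hit [D]
  3 | W B5 → L1 miss [D]
  4 | R B5 → L1 hit [D]
  5 | W B1 → L1 miss wb→B5 [D]
  6 | R B10 → L2 miss [-]
  7 | R B10 → L2 hit [-]
  8 | W B10 → L2 hit [D]
  9 | R B10 → L2 hit [D]
  10 | W B9 → L1 miss wb→B1 [D]
  11 | W B7 → L3 hit [D]
  12 | R B4 → L0 miss wb→B0 [-]
  13 | R B5 → L1 miss wb→B9 [-]
  14 | W B6 → L2 miss wb→B10 [D]

DIRTY = [6, 7]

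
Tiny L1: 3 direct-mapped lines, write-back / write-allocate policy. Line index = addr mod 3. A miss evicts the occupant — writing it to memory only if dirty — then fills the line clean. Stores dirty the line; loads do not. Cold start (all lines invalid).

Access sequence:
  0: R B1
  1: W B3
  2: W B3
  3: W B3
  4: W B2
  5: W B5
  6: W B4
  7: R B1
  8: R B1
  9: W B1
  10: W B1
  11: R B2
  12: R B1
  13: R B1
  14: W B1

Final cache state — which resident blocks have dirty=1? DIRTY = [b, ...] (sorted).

0: R B1 → L1 miss [-]
1: W B3 → L0 miss [D]
2: W B3 → L0 hit [D]
3: W B3 → L0 hit [D]
4: W B2 → L2 miss [D]
5: W B5 → L2 miss wb→B2 [D]
6: W B4 → L1 miss [D]
7: R B1 → L1 miss wb→B4 [-]
8: R B1 → L1 hit [-]
9: W B1 → L1 hit [D]
10: W B1 → L1 hit [D]
11: R B2 → L2 miss wb→B5 [-]
12: R B1 → L1 hit [D]
13: R B1 → L1 hit [D]
14: W B1 → L1 hit [D]

DIRTY = [1, 3]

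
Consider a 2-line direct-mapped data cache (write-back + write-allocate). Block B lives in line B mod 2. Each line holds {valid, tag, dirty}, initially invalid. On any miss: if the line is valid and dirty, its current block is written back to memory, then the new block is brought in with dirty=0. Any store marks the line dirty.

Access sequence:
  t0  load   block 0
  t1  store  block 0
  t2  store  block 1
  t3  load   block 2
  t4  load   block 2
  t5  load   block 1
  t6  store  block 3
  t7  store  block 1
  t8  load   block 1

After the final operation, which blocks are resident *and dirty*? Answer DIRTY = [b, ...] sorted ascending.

DIRTY = [1]

0: R B0 -> L0 miss  d=-]
1: W B0 -> L0 hit  d=D]
2: W B1 -> L1 miss  d=D]
3: R B2 -> L0 miss wb->B0  d=-]
4: R B2 -> L0 hit  d=-]
5: R B1 -> L1 hit  d=D]
6: W B3 -> L1 miss wb->B1  d=D]
7: W B1 -> L1 miss wb->B3  d=D]
8: R B1 -> L1 hit  d=D]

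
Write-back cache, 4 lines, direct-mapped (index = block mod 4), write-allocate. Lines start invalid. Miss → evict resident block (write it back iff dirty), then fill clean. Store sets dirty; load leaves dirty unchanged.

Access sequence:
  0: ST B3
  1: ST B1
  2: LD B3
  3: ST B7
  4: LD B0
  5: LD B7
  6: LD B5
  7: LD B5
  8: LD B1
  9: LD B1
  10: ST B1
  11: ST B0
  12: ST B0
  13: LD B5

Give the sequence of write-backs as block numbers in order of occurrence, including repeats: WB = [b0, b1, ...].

0: W B3 → L3 miss [D]
1: W B1 → L1 miss [D]
2: R B3 → L3 hit [D]
3: W B7 → L3 miss wb→B3 [D]
4: R B0 → L0 miss [-]
5: R B7 → L3 hit [D]
6: R B5 → L1 miss wb→B1 [-]
7: R B5 → L1 hit [-]
8: R B1 → L1 miss [-]
9: R B1 → L1 hit [-]
10: W B1 → L1 hit [D]
11: W B0 → L0 hit [D]
12: W B0 → L0 hit [D]
13: R B5 → L1 miss wb→B1 [-]

WB = [3, 1, 1]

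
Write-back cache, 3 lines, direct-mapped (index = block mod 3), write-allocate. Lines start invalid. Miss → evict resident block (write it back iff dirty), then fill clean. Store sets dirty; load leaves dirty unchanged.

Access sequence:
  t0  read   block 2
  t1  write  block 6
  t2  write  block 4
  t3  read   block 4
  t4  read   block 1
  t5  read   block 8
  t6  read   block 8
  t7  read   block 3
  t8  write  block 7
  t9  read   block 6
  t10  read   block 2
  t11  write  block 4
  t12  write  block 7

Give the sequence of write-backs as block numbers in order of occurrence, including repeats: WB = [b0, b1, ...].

0: R B2 -> L2 miss  d=-]
1: W B6 -> L0 miss  d=D]
2: W B4 -> L1 miss  d=D]
3: R B4 -> L1 hit  d=D]
4: R B1 -> L1 miss wb->B4  d=-]
5: R B8 -> L2 miss  d=-]
6: R B8 -> L2 hit  d=-]
7: R B3 -> L0 miss wb->B6  d=-]
8: W B7 -> L1 miss  d=D]
9: R B6 -> L0 miss  d=-]
10: R B2 -> L2 miss  d=-]
11: W B4 -> L1 miss wb->B7  d=D]
12: W B7 -> L1 miss wb->B4  d=D]

WB = [4, 6, 7, 4]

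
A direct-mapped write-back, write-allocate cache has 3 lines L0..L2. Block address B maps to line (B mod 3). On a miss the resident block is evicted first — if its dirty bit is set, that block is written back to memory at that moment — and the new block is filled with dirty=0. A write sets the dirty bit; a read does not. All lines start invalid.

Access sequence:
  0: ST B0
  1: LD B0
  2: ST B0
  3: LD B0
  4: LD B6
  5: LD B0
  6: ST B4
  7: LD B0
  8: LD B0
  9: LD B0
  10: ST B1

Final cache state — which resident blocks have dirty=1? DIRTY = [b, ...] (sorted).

DIRTY = [1]

0: W B0 -> L0 miss  d=D]
1: R B0 -> L0 hit  d=D]
2: W B0 -> L0 hit  d=D]
3: R B0 -> L0 hit  d=D]
4: R B6 -> L0 miss wb->B0  d=-]
5: R B0 -> L0 miss  d=-]
6: W B4 -> L1 miss  d=D]
7: R B0 -> L0 hit  d=-]
8: R B0 -> L0 hit  d=-]
9: R B0 -> L0 hit  d=-]
10: W B1 -> L1 miss wb->B4  d=D]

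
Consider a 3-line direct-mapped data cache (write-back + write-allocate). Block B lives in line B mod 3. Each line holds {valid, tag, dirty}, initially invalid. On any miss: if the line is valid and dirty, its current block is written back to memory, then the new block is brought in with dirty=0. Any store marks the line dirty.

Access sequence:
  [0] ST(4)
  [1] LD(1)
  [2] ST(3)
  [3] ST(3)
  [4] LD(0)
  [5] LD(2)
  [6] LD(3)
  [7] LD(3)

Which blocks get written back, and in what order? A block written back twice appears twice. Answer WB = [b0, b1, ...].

WB = [4, 3]

0: W B4 → L1 miss [D]
1: R B1 → L1 miss wb→B4 [-]
2: W B3 → L0 miss [D]
3: W B3 → L0 hit [D]
4: R B0 → L0 miss wb→B3 [-]
5: R B2 → L2 miss [-]
6: R B3 → L0 miss [-]
7: R B3 → L0 hit [-]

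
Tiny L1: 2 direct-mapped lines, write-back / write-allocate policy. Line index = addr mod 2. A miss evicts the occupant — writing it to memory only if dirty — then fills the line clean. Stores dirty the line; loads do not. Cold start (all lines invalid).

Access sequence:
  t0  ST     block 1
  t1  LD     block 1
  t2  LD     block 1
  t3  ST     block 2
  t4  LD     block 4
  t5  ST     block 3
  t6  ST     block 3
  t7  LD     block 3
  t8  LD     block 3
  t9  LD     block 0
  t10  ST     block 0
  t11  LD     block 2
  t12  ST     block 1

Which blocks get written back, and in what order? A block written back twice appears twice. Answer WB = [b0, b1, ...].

0: W B1 -> L1 miss  d=D]
1: R B1 -> L1 hit  d=D]
2: R B1 -> L1 hit  d=D]
3: W B2 -> L0 miss  d=D]
4: R B4 -> L0 miss wb->B2  d=-]
5: W B3 -> L1 miss wb->B1  d=D]
6: W B3 -> L1 hit  d=D]
7: R B3 -> L1 hit  d=D]
8: R B3 -> L1 hit  d=D]
9: R B0 -> L0 miss  d=-]
10: W B0 -> L0 hit  d=D]
11: R B2 -> L0 miss wb->B0  d=-]
12: W B1 -> L1 miss wb->B3  d=D]

WB = [2, 1, 0, 3]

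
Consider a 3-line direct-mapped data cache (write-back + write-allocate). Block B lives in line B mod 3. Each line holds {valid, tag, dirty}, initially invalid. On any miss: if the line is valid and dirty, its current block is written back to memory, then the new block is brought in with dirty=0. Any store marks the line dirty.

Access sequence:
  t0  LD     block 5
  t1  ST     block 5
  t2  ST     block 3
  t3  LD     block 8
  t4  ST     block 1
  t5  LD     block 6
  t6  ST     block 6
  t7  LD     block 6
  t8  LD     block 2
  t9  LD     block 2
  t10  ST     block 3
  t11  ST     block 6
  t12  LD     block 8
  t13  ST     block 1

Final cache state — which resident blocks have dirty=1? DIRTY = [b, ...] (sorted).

0: R B5 -> L2 miss  d=-]
1: W B5 -> L2 hit  d=D]
2: W B3 -> L0 miss  d=D]
3: R B8 -> L2 miss wb->B5  d=-]
4: W B1 -> L1 miss  d=D]
5: R B6 -> L0 miss wb->B3  d=-]
6: W B6 -> L0 hit  d=D]
7: R B6 -> L0 hit  d=D]
8: R B2 -> L2 miss  d=-]
9: R B2 -> L2 hit  d=-]
10: W B3 -> L0 miss wb->B6  d=D]
11: W B6 -> L0 miss wb->B3  d=D]
12: R B8 -> L2 miss  d=-]
13: W B1 -> L1 hit  d=D]

DIRTY = [1, 6]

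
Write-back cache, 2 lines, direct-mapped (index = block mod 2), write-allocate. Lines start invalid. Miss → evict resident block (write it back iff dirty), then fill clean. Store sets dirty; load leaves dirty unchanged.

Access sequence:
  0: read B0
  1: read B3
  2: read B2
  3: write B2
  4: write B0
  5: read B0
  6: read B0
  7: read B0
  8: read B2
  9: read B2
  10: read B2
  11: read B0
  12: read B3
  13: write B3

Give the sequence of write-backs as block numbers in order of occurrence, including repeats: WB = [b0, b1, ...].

0: R B0 → L0 miss [-]
1: R B3 → L1 miss [-]
2: R B2 → L0 miss [-]
3: W B2 → L0 hit [D]
4: W B0 → L0 miss wb→B2 [D]
5: R B0 → L0 hit [D]
6: R B0 → L0 hit [D]
7: R B0 → L0 hit [D]
8: R B2 → L0 miss wb→B0 [-]
9: R B2 → L0 hit [-]
10: R B2 → L0 hit [-]
11: R B0 → L0 miss [-]
12: R B3 → L1 hit [-]
13: W B3 → L1 hit [D]

WB = [2, 0]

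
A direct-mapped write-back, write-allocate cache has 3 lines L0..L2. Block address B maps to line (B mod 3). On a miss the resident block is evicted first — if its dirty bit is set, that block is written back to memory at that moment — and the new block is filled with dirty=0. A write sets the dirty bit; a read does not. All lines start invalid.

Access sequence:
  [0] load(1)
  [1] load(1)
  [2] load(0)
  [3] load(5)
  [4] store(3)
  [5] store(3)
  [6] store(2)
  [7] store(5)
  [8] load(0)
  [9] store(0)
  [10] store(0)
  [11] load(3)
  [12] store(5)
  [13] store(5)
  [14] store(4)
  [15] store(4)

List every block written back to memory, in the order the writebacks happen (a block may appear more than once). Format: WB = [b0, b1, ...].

WB = [2, 3, 0]

  0 | R B1 → L1 miss [-]
  1 | R B1 → L1 hit [-]
  2 | R B0 → L0 miss [-]
  3 | R B5 → L2 miss [-]
  4 | W B3 → L0 miss [D]
  5 | W B3 → L0 hit [D]
  6 | W B2 → L2 miss [D]
  7 | W B5 → L2 miss wb→B2 [D]
  8 | R B0 → L0 miss wb→B3 [-]
  9 | W B0 → L0 hit [D]
  10 | W B0 → L0 hit [D]
  11 | R B3 → L0 miss wb→B0 [-]
  12 | W B5 → L2 hit [D]
  13 | W B5 → L2 hit [D]
  14 | W B4 → L1 miss [D]
  15 | W B4 → L1 hit [D]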